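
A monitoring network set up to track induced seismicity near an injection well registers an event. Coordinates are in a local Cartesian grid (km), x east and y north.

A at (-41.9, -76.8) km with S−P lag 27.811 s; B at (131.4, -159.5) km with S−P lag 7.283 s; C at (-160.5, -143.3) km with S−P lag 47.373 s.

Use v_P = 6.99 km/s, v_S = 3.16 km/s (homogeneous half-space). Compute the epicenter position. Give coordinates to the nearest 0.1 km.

Distance from S−P lag: d = Δt · v_P v_S / (v_P − v_S) = Δt · (6.99·3.16)/(6.99−3.16) ≈ 5.7672·Δt.
So d_A = 160.39, d_B = 42.00, d_C = 273.21 km.
Circle about each station: (x + 41.9)² + (y + 76.8)² = 160.39²; (x − 131.4)² + (y + 159.5)² = 42.00²; (x + 160.5)² + (y + 143.3)² = 273.21².
Subtracting pairs of circle equations eliminates x²+y² and gives linear equations (the radical axes):
346.6 x − 165.4 y = 59013.31
-237.2 x − 133.0 y = -10277.46
Solving the 2×2 system: x ≈ 111.9, y ≈ -122.3 km.

111.9 km east, -122.3 km north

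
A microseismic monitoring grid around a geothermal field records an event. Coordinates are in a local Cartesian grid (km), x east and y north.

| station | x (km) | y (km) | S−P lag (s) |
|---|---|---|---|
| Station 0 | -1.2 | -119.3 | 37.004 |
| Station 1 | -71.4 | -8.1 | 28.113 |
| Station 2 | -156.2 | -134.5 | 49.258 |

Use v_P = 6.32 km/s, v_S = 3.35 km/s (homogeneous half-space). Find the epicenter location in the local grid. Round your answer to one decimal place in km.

68.9 km east, 135.0 km north

Distance from S−P lag: d = Δt · v_P v_S / (v_P − v_S) = Δt · (6.32·3.35)/(6.32−3.35) ≈ 7.1286·Δt.
So d_Station 0 = 263.79, d_Station 1 = 200.41, d_Station 2 = 351.14 km.
Circle about each station: (x + 1.2)² + (y + 119.3)² = 263.79²; (x + 71.4)² + (y + 8.1)² = 200.41²; (x + 156.2)² + (y + 134.5)² = 351.14².
Subtracting the Station 0 equation from the Station 1 and Station 2 equations removes the quadratic terms:
-140.4 x + 222.4 y = 20350.64
-310.0 x − 30.4 y = -25459.38
Solving the 2×2 system: x ≈ 68.9, y ≈ 135.0 km.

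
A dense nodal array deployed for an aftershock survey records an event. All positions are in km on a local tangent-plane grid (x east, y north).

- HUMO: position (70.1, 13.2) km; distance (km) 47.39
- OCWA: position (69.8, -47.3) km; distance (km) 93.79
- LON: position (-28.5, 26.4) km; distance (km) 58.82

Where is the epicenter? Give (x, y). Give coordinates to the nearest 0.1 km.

Circle about each station: (x − 70.1)² + (y − 13.2)² = 47.39²; (x − 69.8)² + (y + 47.3)² = 93.79²; (x + 28.5)² + (y − 26.4)² = 58.82².
Subtracting the HUMO equation from the OCWA and LON equations removes the quadratic terms:
-0.6 x − 121.0 y = -4529.67
-197.2 x + 26.4 y = -4793.02
Solving the 2×2 system: x ≈ 29.3, y ≈ 37.3 km.

29.3 km east, 37.3 km north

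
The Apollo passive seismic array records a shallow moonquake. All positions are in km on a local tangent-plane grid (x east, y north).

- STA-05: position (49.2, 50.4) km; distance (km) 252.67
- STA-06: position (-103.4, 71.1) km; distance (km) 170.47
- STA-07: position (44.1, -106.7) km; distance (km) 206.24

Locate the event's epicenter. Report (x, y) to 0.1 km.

Circle about each station: (x − 49.2)² + (y − 50.4)² = 252.67²; (x + 103.4)² + (y − 71.1)² = 170.47²; (x − 44.1)² + (y + 106.7)² = 206.24².
Subtracting pairs of circle equations eliminates x²+y² and gives linear equations (the radical axes):
-305.2 x + 41.4 y = 45568.08
-10.2 x − 314.2 y = 29676.09
Solving the 2×2 system: x ≈ -161.4, y ≈ -89.2 km.
Check against STA-05 (with the unrounded x, y): √((x − 49.2)²+(y − 50.4)²) = 252.68 ≈ 252.67 km. ✓

x ≈ -161.4 km, y ≈ -89.2 km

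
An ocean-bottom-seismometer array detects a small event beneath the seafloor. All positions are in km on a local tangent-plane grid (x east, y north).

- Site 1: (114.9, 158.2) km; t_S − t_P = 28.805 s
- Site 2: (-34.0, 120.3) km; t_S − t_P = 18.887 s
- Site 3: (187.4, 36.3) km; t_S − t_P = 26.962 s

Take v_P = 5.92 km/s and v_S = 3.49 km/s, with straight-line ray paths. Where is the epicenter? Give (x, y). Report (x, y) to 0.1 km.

Distance from S−P lag: d = Δt · v_P v_S / (v_P − v_S) = Δt · (5.92·3.49)/(5.92−3.49) ≈ 8.5024·Δt.
So d_Site 1 = 244.91, d_Site 2 = 160.58, d_Site 3 = 229.24 km.
Circle about each station: (x − 114.9)² + (y − 158.2)² = 244.91²; (x + 34.0)² + (y − 120.3)² = 160.58²; (x − 187.4)² + (y − 36.3)² = 229.24².
Subtracting pairs of circle equations eliminates x²+y² and gives linear equations (the radical axes):
-297.8 x − 75.8 y = 11593.81
145.0 x − 243.8 y = 5637.13
Solving the 2×2 system: x ≈ -28.7, y ≈ -40.2 km.

-28.7 km east, -40.2 km north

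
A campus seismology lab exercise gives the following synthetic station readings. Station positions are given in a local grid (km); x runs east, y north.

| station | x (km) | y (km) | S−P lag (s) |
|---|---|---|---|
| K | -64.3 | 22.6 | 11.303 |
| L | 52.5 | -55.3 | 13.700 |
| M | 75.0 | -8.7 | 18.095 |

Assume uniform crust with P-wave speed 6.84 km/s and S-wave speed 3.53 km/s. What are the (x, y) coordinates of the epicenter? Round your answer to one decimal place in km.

Distance from S−P lag: d = Δt · v_P v_S / (v_P − v_S) = Δt · (6.84·3.53)/(6.84−3.53) ≈ 7.2946·Δt.
So d_K = 82.45, d_L = 99.94, d_M = 132.00 km.
Circle about each station: (x + 64.3)² + (y − 22.6)² = 82.45²; (x − 52.5)² + (y + 55.3)² = 99.94²; (x − 75.0)² + (y + 8.7)² = 132.00².
Subtracting the K equation from the L and M equations removes the quadratic terms:
233.6 x − 155.8 y = -2020.91
278.6 x − 62.6 y = -9570.56
Solving the 2×2 system: x ≈ -47.4, y ≈ -58.1 km.

x ≈ -47.4 km, y ≈ -58.1 km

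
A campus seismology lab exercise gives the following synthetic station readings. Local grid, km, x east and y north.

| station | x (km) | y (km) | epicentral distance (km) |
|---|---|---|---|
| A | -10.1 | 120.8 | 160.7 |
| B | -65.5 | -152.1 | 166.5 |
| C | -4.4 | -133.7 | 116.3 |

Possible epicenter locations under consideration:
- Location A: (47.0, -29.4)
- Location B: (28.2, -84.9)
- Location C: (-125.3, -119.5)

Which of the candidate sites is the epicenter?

Location A

For each candidate, compare |candidate − station| to the reported distance:
Location A: residuals A 0.0, B 0.0, C 0.0 → max 0.0 km
Location B: residuals A 48.5, B 51.2, C 57.6 → max 57.6 km
Location C: residuals A 105.8, B 98.4, C 5.4 → max 105.8 km
Only Location A has all residuals ≈ 0.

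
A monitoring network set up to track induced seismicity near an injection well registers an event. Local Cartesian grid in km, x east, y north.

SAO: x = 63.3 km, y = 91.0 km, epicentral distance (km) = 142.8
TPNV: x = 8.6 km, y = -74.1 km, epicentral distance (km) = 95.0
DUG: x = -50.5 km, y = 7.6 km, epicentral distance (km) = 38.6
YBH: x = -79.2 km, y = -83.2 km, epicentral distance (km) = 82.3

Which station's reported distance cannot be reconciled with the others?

TPNV

Solve using three stations at a time. Using SAO, DUG, YBH (subtract circle equations pairwise → linear system) gives (x, y) ≈ (-24.9, -21.3).
Distances from that point to each station vs reported:
  SAO: calculated 142.8 vs reported 142.8 → residual 0.0 km
  TPNV: calculated 62.5 vs reported 95.0 → residual 32.5 km
  DUG: calculated 38.7 vs reported 38.6 → residual 0.1 km
  YBH: calculated 82.3 vs reported 82.3 → residual 0.0 km
SAO, DUG, YBH are mutually consistent (residuals ≈ 0); TPNV is off by 32.5 km.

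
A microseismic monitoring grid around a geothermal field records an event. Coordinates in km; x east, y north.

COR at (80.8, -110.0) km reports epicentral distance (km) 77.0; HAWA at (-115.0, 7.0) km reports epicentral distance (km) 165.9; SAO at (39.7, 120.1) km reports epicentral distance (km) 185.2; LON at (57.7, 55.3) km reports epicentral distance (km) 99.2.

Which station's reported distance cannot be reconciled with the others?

SAO

Solve using three stations at a time. Using COR, HAWA, LON (subtract circle equations pairwise → linear system) gives (x, y) ≈ (43.2, -42.8).
Distances from that point to each station vs reported:
  COR: calculated 77.0 vs reported 77.0 → residual 0.0 km
  HAWA: calculated 165.9 vs reported 165.9 → residual 0.0 km
  SAO: calculated 163.0 vs reported 185.2 → residual 22.2 km
  LON: calculated 99.2 vs reported 99.2 → residual 0.0 km
COR, HAWA, LON are mutually consistent (residuals ≈ 0); SAO is off by 22.2 km.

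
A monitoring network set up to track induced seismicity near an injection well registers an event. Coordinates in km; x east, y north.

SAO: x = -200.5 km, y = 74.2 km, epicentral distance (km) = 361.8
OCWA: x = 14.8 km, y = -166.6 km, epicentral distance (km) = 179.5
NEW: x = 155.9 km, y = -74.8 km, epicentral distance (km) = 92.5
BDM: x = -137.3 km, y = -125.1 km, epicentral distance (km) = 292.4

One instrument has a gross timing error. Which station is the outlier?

NEW

Solve using three stations at a time. Using SAO, OCWA, BDM (subtract circle equations pairwise → linear system) gives (x, y) ≈ (142.6, -40.6).
Distances from that point to each station vs reported:
  SAO: calculated 361.8 vs reported 361.8 → residual 0.0 km
  OCWA: calculated 179.5 vs reported 179.5 → residual 0.0 km
  NEW: calculated 36.7 vs reported 92.5 → residual 55.8 km
  BDM: calculated 292.4 vs reported 292.4 → residual 0.0 km
SAO, OCWA, BDM are mutually consistent (residuals ≈ 0); NEW is off by 55.8 km.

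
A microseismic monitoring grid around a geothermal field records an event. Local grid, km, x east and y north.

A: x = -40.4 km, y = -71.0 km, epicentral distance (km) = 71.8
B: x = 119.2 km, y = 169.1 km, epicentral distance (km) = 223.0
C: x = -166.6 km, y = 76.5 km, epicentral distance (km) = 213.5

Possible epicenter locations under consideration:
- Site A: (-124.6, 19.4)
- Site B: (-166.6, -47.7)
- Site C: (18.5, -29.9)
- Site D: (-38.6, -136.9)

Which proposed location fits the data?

For each candidate, compare |candidate − station| to the reported distance:
Site A: residuals A 51.7, B 63.1, C 142.6 → max 142.6 km
Site B: residuals A 56.5, B 135.7, C 89.3 → max 135.7 km
Site C: residuals A 0.0, B 0.0, C 0.0 → max 0.0 km
Site D: residuals A 5.9, B 121.3, C 35.3 → max 121.3 km
Only Site C has all residuals ≈ 0.

Site C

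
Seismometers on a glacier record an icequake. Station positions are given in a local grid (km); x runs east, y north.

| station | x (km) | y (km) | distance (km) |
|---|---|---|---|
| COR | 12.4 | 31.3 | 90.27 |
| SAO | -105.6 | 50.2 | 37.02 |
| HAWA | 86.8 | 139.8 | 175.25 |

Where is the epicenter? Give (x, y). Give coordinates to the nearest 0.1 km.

Circle about each station: (x − 12.4)² + (y − 31.3)² = 90.27²; (x + 105.6)² + (y − 50.2)² = 37.02²; (x − 86.8)² + (y − 139.8)² = 175.25².
Subtracting pairs of circle equations eliminates x²+y² and gives linear equations (the radical axes):
-236.0 x + 37.8 y = 19316.14
148.8 x + 217.0 y = 3380.94
Solving the 2×2 system: x ≈ -71.5, y ≈ 64.6 km.
Check against COR (with the unrounded x, y): √((x − 12.4)²+(y − 31.3)²) = 90.27 ≈ 90.27 km. ✓

x ≈ -71.5 km, y ≈ 64.6 km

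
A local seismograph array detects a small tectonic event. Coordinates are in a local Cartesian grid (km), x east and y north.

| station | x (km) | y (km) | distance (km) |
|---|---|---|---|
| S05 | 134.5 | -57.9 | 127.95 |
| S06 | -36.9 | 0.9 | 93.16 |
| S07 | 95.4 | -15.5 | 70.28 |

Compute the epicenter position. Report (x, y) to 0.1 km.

x ≈ 48.9 km, y ≈ 37.2 km

Circle about each station: (x − 134.5)² + (y + 57.9)² = 127.95²; (x + 36.9)² + (y − 0.9)² = 93.16²; (x − 95.4)² + (y + 15.5)² = 70.28².
Subtracting pairs of circle equations eliminates x²+y² and gives linear equations (the radical axes):
-342.8 x + 117.6 y = -12387.82
-78.2 x + 84.8 y = -669.33
Solving the 2×2 system: x ≈ 48.9, y ≈ 37.2 km.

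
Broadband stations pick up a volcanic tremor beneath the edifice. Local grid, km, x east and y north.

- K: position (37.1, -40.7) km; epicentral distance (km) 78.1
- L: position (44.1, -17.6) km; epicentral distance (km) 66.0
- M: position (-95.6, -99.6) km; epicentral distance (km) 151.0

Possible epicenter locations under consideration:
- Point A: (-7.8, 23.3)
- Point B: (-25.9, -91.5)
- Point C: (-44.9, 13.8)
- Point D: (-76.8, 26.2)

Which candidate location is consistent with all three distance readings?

Point A

For each candidate, compare |candidate − station| to the reported distance:
Point A: residuals K 0.1, L 0.1, M 0.0 → max 0.1 km
Point B: residuals K 2.8, L 35.8, M 80.8 → max 80.8 km
Point C: residuals K 20.4, L 28.4, M 26.8 → max 28.4 km
Point D: residuals K 54.0, L 62.6, M 23.8 → max 62.6 km
Only Point A has all residuals ≈ 0.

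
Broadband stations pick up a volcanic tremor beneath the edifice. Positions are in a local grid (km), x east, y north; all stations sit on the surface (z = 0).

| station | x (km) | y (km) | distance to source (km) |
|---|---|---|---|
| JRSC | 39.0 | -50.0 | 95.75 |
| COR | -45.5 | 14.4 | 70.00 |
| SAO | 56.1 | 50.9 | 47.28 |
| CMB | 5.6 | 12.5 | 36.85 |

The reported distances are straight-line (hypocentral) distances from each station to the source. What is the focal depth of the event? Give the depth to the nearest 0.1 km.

Each station gives a sphere (x−x_i)² + (y−y_i)² + z² = d_i² (stations at z=0).
Subtracting the JRSC sphere from COR and SAO: z² cancels, leaving linear equations in x and y:
-169.0 x + 128.8 y = 2524.67
34.2 x + 201.8 y = 8649.68
Solving: x ≈ 15.700, y ≈ 40.202 km (keep extra digits for the depth step; rounded: 15.7, 40.2).
Then from the JRSC sphere: z² = 95.75² − (x − 39.0)² − (y + 50.0)² with x = 15.700, y = 40.202, so z ≈ 22.108 ≈ 22.1 km.
Check against CMB (with the unrounded solution): distance 36.85 ≈ 36.85 km. ✓

z ≈ 22.1 km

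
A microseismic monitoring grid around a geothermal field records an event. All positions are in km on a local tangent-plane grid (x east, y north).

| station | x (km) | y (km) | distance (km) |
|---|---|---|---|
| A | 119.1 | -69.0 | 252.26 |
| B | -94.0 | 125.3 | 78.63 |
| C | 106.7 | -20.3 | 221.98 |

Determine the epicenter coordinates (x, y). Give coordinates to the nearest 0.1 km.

Circle about each station: (x − 119.1)² + (y + 69.0)² = 252.26²; (x + 94.0)² + (y − 125.3)² = 78.63²; (x − 106.7)² + (y + 20.3)² = 221.98².
Subtracting the A equation from the B and C equations removes the quadratic terms:
-426.2 x + 388.6 y = 63042.71
-24.8 x + 97.4 y = 7211.16
Solving the 2×2 system: x ≈ -104.7, y ≈ 47.4 km.
Check against A (with the unrounded x, y): √((x − 119.1)²+(y + 69.0)²) = 252.27 ≈ 252.26 km. ✓

-104.7 km east, 47.4 km north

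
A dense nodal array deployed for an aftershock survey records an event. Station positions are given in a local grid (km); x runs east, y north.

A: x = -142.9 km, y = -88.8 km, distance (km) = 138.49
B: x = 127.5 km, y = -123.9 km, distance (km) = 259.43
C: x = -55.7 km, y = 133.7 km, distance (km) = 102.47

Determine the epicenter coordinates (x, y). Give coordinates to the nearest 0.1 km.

(-78.5, 33.8)

Circle about each station: (x + 142.9)² + (y + 88.8)² = 138.49²; (x − 127.5)² + (y + 123.9)² = 259.43²; (x + 55.7)² + (y − 133.7)² = 102.47².
Subtracting pairs of circle equations eliminates x²+y² and gives linear equations (the radical axes):
540.8 x − 70.2 y = -44822.83
174.4 x + 445.0 y = 1351.71
Solving the 2×2 system: x ≈ -78.5, y ≈ 33.8 km.
Check against A (with the unrounded x, y): √((x + 142.9)²+(y + 88.8)²) = 138.49 ≈ 138.49 km. ✓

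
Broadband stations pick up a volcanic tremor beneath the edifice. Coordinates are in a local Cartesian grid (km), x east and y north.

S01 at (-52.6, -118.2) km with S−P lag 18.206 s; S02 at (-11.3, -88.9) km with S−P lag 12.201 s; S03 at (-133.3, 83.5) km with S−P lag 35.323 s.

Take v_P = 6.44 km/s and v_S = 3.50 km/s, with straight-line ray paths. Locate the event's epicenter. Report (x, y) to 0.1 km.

Distance from S−P lag: d = Δt · v_P v_S / (v_P − v_S) = Δt · (6.44·3.50)/(6.44−3.50) ≈ 7.6667·Δt.
So d_S01 = 139.58, d_S02 = 93.54, d_S03 = 270.81 km.
Circle about each station: (x + 52.6)² + (y + 118.2)² = 139.58²; (x + 11.3)² + (y + 88.9)² = 93.54²; (x + 133.3)² + (y − 83.5)² = 270.81².
Subtracting the S01 equation from the S02 and S03 equations removes the quadratic terms:
82.6 x + 58.6 y = 2025.74
-161.4 x + 403.4 y = -45852.34
Solving the 2×2 system: x ≈ 81.9, y ≈ -80.9 km.
Check against S01 (with the unrounded x, y): √((x + 52.6)²+(y + 118.2)²) = 139.59 ≈ 139.58 km. ✓

x ≈ 81.9 km, y ≈ -80.9 km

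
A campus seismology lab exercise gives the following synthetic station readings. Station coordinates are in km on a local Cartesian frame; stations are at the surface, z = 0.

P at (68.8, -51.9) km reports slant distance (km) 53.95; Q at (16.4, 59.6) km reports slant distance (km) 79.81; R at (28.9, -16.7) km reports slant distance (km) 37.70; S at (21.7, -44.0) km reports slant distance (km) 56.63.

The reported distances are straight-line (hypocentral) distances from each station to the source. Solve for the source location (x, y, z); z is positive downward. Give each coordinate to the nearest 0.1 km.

Each station gives a sphere (x−x_i)² + (y−y_i)² + z² = d_i² (stations at z=0).
Subtracting the P sphere from Q and R: z² cancels, leaving linear equations in x and y:
-104.8 x + 223.0 y = -7064.96
-79.8 x + 70.4 y = -4823.64
Solving: x ≈ 55.512, y ≈ -5.593 km (keep extra digits for the depth step; rounded: 55.5, -5.6).
Then from the P sphere: z² = 53.95² − (x − 68.8)² − (y + 51.9)² with x = 55.512, y = -5.593, so z ≈ 24.284 ≈ 24.3 km.
Check against S (with the unrounded solution): distance 56.64 ≈ 56.63 km. ✓

(55.5, -5.6, 24.3)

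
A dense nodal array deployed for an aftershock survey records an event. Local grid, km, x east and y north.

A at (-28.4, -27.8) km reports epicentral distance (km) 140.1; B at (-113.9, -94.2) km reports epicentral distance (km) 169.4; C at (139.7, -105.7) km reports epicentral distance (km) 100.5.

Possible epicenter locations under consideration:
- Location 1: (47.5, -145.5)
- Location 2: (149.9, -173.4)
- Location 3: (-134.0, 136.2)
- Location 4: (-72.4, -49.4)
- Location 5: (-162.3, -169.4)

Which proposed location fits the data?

Location 1

For each candidate, compare |candidate − station| to the reported distance:
Location 1: residuals A 0.0, B 0.0, C 0.1 → max 0.1 km
Location 2: residuals A 90.1, B 106.0, C 32.0 → max 106.0 km
Location 3: residuals A 55.0, B 61.9, C 264.8 → max 264.8 km
Location 4: residuals A 91.1, B 108.3, C 118.9 → max 118.9 km
Location 5: residuals A 54.8, B 80.0, C 208.1 → max 208.1 km
Only Location 1 has all residuals ≈ 0.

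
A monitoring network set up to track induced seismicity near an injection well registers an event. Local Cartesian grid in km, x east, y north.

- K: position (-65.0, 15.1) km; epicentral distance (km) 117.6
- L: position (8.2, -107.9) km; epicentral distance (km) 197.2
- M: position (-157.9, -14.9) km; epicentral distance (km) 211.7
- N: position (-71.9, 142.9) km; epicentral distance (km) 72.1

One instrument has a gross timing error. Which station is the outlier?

Solve using three stations at a time. Using K, L, M (subtract circle equations pairwise → linear system) gives (x, y) ≈ (26.8, 88.3).
Distances from that point to each station vs reported:
  K: calculated 117.5 vs reported 117.6 → residual 0.1 km
  L: calculated 197.1 vs reported 197.2 → residual 0.1 km
  M: calculated 211.6 vs reported 211.7 → residual 0.1 km
  N: calculated 112.8 vs reported 72.1 → residual 40.7 km
K, L, M are mutually consistent (residuals ≈ 0); N is off by 40.7 km.

N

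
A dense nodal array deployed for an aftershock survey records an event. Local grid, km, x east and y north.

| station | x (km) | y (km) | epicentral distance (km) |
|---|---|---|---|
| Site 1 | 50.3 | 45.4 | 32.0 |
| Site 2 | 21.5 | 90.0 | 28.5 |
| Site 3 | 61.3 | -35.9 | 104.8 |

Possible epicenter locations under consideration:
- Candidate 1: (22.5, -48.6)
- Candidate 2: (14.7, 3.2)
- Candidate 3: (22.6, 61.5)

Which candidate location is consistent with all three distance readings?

Candidate 3

For each candidate, compare |candidate − station| to the reported distance:
Candidate 1: residuals Site 1 66.0, Site 2 110.1, Site 3 64.0 → max 110.1 km
Candidate 2: residuals Site 1 23.2, Site 2 58.6, Site 3 44.0 → max 58.6 km
Candidate 3: residuals Site 1 0.0, Site 2 0.0, Site 3 0.0 → max 0.0 km
Only Candidate 3 has all residuals ≈ 0.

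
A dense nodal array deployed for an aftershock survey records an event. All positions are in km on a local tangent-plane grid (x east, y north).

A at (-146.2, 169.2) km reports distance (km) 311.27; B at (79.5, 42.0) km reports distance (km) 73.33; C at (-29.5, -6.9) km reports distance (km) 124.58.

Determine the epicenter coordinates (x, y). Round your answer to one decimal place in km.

(92.9, -30.1)

Circle about each station: (x + 146.2)² + (y − 169.2)² = 311.27²; (x − 79.5)² + (y − 42.0)² = 73.33²; (x + 29.5)² + (y + 6.9)² = 124.58².
Subtracting pairs of circle equations eliminates x²+y² and gives linear equations (the radical axes):
451.4 x − 254.4 y = 49592.89
233.4 x − 352.2 y = 32283.62
Solving the 2×2 system: x ≈ 92.9, y ≈ -30.1 km.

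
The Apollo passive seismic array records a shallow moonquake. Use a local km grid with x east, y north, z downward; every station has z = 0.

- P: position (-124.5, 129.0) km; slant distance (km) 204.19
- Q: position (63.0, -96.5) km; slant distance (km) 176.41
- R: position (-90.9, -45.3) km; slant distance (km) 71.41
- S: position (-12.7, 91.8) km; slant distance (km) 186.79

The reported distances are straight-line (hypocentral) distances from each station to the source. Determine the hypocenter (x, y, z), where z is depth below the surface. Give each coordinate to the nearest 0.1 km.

x ≈ -95.1 km, y ≈ -60.7 km, depth ≈ 69.6 km

Each station gives a sphere (x−x_i)² + (y−y_i)² + z² = d_i² (stations at z=0).
Subtracting the P sphere from Q and R: z² cancels, leaving linear equations in x and y:
375.0 x − 451.0 y = -8286.93
67.2 x − 348.6 y = 14767.82
Solving: x ≈ -95.094, y ≈ -60.695 km (keep extra digits for the depth step; rounded: -95.1, -60.7).
Then from the P sphere: z² = 204.19² − (x + 124.5)² − (y − 129.0)² with x = -95.094, y = -60.695, so z ≈ 69.604 ≈ 69.6 km.
Check against S (with the unrounded solution): distance 186.78 ≈ 186.79 km. ✓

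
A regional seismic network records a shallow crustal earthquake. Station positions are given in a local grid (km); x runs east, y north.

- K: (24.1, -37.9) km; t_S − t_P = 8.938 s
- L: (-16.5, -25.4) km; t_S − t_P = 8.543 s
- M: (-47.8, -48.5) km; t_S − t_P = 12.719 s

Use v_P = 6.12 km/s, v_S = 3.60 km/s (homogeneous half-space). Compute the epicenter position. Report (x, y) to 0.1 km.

Distance from S−P lag: d = Δt · v_P v_S / (v_P − v_S) = Δt · (6.12·3.60)/(6.12−3.60) ≈ 8.7429·Δt.
So d_K = 78.14, d_L = 74.69, d_M = 111.20 km.
Circle about each station: (x − 24.1)² + (y + 37.9)² = 78.14²; (x + 16.5)² + (y + 25.4)² = 74.69²; (x + 47.8)² + (y + 48.5)² = 111.20².
Subtracting pairs of circle equations eliminates x²+y² and gives linear equations (the radical axes):
-81.2 x + 25.0 y = -572.55
-143.8 x − 21.2 y = -3639.71
Solving the 2×2 system: x ≈ 19.4, y ≈ 40.1 km.
Check against K (with the unrounded x, y): √((x − 24.1)²+(y + 37.9)²) = 78.15 ≈ 78.14 km. ✓

19.4 km east, 40.1 km north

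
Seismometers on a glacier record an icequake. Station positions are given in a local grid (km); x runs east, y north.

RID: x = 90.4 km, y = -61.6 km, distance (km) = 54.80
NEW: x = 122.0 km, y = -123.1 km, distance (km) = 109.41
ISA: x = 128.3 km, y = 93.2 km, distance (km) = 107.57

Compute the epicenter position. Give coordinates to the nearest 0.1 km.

117.2 km east, -13.8 km north

Circle about each station: (x − 90.4)² + (y + 61.6)² = 54.80²; (x − 122.0)² + (y + 123.1)² = 109.41²; (x − 128.3)² + (y − 93.2)² = 107.57².
Subtracting pairs of circle equations eliminates x²+y² and gives linear equations (the radical axes):
63.2 x − 123.0 y = 9103.38
75.8 x + 309.6 y = 4612.15
Solving the 2×2 system: x ≈ 117.2, y ≈ -13.8 km.
Check against RID (with the unrounded x, y): √((x − 90.4)²+(y + 61.6)²) = 54.80 ≈ 54.80 km. ✓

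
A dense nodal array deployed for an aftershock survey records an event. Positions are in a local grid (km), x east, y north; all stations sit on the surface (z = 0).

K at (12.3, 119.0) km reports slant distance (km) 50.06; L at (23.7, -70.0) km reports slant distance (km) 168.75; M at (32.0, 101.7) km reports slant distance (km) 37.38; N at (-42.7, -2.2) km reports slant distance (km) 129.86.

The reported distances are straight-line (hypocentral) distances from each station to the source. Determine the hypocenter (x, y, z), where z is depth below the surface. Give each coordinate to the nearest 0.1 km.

x ≈ 36.2 km, y ≈ 94.3 km, depth ≈ 36.4 km

Each station gives a sphere (x−x_i)² + (y−y_i)² + z² = d_i² (stations at z=0).
Subtracting the K sphere from L and M: z² cancels, leaving linear equations in x and y:
22.8 x − 378.0 y = -34821.16
39.4 x − 34.6 y = -1836.66
Solving: x ≈ 36.198, y ≈ 94.303 km (keep extra digits for the depth step; rounded: 36.2, 94.3).
Then from the K sphere: z² = 50.06² − (x − 12.3)² − (y − 119.0)² with x = 36.198, y = 94.303, so z ≈ 36.400 ≈ 36.4 km.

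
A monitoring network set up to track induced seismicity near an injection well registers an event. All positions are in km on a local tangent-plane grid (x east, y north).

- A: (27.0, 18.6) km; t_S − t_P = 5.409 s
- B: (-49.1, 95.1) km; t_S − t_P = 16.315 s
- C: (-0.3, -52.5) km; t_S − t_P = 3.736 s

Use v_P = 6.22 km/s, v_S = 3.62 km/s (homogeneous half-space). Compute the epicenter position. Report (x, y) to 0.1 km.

20.6 km east, -27.8 km north

Distance from S−P lag: d = Δt · v_P v_S / (v_P − v_S) = Δt · (6.22·3.62)/(6.22−3.62) ≈ 8.6602·Δt.
So d_A = 46.84, d_B = 141.29, d_C = 32.35 km.
Circle about each station: (x − 27.0)² + (y − 18.6)² = 46.84²; (x + 49.1)² + (y − 95.1)² = 141.29²; (x + 0.3)² + (y + 52.5)² = 32.35².
Subtracting pairs of circle equations eliminates x²+y² and gives linear equations (the radical axes):
-152.2 x + 153.0 y = -7389.02
-54.6 x − 142.2 y = 2828.84
Solving the 2×2 system: x ≈ 20.6, y ≈ -27.8 km.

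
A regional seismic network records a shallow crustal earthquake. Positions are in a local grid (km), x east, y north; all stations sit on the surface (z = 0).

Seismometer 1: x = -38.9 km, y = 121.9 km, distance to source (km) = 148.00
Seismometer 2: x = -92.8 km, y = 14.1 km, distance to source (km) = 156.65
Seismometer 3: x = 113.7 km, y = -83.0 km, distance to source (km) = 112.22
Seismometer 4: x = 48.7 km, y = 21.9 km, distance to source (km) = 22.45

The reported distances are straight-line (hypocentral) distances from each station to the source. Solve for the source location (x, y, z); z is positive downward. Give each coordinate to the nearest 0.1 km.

Each station gives a sphere (x−x_i)² + (y−y_i)² + z² = d_i² (stations at z=0).
Subtracting the Seismometer 1 sphere from Seismometer 2 and Seismometer 3: z² cancels, leaving linear equations in x and y:
-107.8 x − 215.6 y = -10197.39
305.2 x − 409.8 y = 12754.54
Solving: x ≈ 63.002, y ≈ 15.797 km (keep extra digits for the depth step; rounded: 63.0, 15.8).
Then from the Seismometer 1 sphere: z² = 148.00² − (x + 38.9)² − (y − 121.9)² with x = 63.002, y = 15.797, so z ≈ 16.191 ≈ 16.2 km.
Check against Seismometer 4 (with the unrounded solution): distance 22.45 ≈ 22.45 km. ✓

x ≈ 63.0 km, y ≈ 15.8 km, depth ≈ 16.2 km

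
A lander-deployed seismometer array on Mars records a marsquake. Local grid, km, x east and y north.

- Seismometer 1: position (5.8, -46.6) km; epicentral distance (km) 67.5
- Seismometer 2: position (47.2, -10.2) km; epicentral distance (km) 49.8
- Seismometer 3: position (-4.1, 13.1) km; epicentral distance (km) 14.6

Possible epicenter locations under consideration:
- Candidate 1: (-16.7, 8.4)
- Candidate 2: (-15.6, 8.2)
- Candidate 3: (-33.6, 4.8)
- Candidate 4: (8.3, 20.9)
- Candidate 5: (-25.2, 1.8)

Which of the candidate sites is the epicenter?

Candidate 4

For each candidate, compare |candidate − station| to the reported distance:
Candidate 1: residuals Seismometer 1 8.1, Seismometer 2 16.8, Seismometer 3 1.2 → max 16.8 km
Candidate 2: residuals Seismometer 1 8.7, Seismometer 2 15.6, Seismometer 3 2.1 → max 15.6 km
Candidate 3: residuals Seismometer 1 2.7, Seismometer 2 32.4, Seismometer 3 16.0 → max 32.4 km
Candidate 4: residuals Seismometer 1 0.0, Seismometer 2 0.0, Seismometer 3 0.0 → max 0.0 km
Candidate 5: residuals Seismometer 1 10.0, Seismometer 2 23.6, Seismometer 3 9.3 → max 23.6 km
Only Candidate 4 has all residuals ≈ 0.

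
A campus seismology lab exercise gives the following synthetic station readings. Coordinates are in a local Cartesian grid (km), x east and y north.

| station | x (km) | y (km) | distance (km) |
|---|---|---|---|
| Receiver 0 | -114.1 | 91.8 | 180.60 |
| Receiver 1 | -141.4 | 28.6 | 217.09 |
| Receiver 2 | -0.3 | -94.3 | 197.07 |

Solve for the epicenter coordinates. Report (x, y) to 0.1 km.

Circle about each station: (x + 114.1)² + (y − 91.8)² = 180.60²; (x + 141.4)² + (y − 28.6)² = 217.09²; (x + 0.3)² + (y + 94.3)² = 197.07².
Subtracting the Receiver 0 equation from the Receiver 1 and Receiver 2 equations removes the quadratic terms:
-54.6 x − 126.4 y = -15145.84
227.6 x − 372.2 y = -18773.69
Solving the 2×2 system: x ≈ 66.5, y ≈ 91.1 km.
Check against Receiver 0 (with the unrounded x, y): √((x + 114.1)²+(y − 91.8)²) = 180.60 ≈ 180.60 km. ✓

66.5 km east, 91.1 km north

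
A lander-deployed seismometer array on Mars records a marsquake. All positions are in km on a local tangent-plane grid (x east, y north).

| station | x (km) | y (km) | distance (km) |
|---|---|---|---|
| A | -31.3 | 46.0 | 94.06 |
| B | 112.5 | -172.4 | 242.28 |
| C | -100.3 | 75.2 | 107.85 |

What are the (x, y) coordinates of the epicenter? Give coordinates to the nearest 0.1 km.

-84.6 km east, -31.5 km north

Circle about each station: (x + 31.3)² + (y − 46.0)² = 94.06²; (x − 112.5)² + (y + 172.4)² = 242.28²; (x + 100.3)² + (y − 75.2)² = 107.85².
Subtracting pairs of circle equations eliminates x²+y² and gives linear equations (the radical axes):
287.6 x − 436.8 y = -10569.99
-138.0 x + 58.4 y = 9835.10
Solving the 2×2 system: x ≈ -84.6, y ≈ -31.5 km.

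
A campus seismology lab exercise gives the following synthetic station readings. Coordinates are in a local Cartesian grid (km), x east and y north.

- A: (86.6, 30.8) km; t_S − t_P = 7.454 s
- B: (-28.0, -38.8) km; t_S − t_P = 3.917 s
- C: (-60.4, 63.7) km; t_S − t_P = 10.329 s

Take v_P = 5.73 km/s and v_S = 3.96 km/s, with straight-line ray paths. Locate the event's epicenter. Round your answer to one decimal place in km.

x ≈ 22.2 km, y ≈ -39.8 km

Distance from S−P lag: d = Δt · v_P v_S / (v_P − v_S) = Δt · (5.73·3.96)/(5.73−3.96) ≈ 12.8197·Δt.
So d_A = 95.56, d_B = 50.21, d_C = 132.41 km.
Circle about each station: (x − 86.6)² + (y − 30.8)² = 95.56²; (x + 28.0)² + (y + 38.8)² = 50.21²; (x + 60.4)² + (y − 63.7)² = 132.41².
Subtracting the A equation from the B and C equations removes the quadratic terms:
-229.2 x − 139.2 y = 451.91
-294.0 x + 65.8 y = -9143.04
Solving the 2×2 system: x ≈ 22.2, y ≈ -39.8 km.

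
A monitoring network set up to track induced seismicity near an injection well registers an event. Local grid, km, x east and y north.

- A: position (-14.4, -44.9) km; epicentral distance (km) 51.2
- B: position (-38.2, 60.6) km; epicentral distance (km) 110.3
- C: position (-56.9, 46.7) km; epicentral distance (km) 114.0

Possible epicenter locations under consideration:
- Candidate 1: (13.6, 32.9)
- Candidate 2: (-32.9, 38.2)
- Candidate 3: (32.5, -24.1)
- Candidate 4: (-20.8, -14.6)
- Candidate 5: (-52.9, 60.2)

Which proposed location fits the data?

For each candidate, compare |candidate − station| to the reported distance:
Candidate 1: residuals A 31.5, B 51.6, C 42.2 → max 51.6 km
Candidate 2: residuals A 33.9, B 87.3, C 88.5 → max 88.5 km
Candidate 3: residuals A 0.1, B 0.0, C 0.0 → max 0.1 km
Candidate 4: residuals A 20.2, B 33.1, C 42.9 → max 42.9 km
Candidate 5: residuals A 60.7, B 95.6, C 99.9 → max 99.9 km
Only Candidate 3 has all residuals ≈ 0.

Candidate 3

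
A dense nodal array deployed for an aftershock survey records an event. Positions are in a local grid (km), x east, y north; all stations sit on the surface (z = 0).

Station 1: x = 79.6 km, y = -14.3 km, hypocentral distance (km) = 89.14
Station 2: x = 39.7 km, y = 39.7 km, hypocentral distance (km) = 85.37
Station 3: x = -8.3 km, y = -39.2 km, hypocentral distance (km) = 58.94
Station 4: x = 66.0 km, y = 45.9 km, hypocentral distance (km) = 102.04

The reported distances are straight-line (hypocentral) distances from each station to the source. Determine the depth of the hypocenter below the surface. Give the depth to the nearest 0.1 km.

depth ≈ 53.0 km

Each station gives a sphere (x−x_i)² + (y−y_i)² + z² = d_i² (stations at z=0).
Subtracting the Station 1 sphere from Station 2 and Station 3: z² cancels, leaving linear equations in x and y:
-79.8 x + 108.0 y = -2730.57
-175.8 x − 49.8 y = -463.10
Solving: x ≈ 8.101, y ≈ -19.297 km (keep extra digits for the depth step; rounded: 8.1, -19.3).
Then from the Station 1 sphere: z² = 89.14² − (x − 79.6)² − (y + 14.3)² with x = 8.101, y = -19.297, so z ≈ 52.999 ≈ 53.0 km.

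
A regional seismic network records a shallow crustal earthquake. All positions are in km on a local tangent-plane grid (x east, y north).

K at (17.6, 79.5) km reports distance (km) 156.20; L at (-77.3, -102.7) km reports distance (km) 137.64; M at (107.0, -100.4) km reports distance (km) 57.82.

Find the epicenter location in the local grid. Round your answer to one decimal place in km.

Circle about each station: (x − 17.6)² + (y − 79.5)² = 156.20²; (x + 77.3)² + (y + 102.7)² = 137.64²; (x − 107.0)² + (y + 100.4)² = 57.82².
Subtracting the K equation from the L and M equations removes the quadratic terms:
-189.8 x − 364.4 y = 15346.24
178.8 x − 359.8 y = 35954.44
Solving the 2×2 system: x ≈ 56.8, y ≈ -71.7 km.

x ≈ 56.8 km, y ≈ -71.7 km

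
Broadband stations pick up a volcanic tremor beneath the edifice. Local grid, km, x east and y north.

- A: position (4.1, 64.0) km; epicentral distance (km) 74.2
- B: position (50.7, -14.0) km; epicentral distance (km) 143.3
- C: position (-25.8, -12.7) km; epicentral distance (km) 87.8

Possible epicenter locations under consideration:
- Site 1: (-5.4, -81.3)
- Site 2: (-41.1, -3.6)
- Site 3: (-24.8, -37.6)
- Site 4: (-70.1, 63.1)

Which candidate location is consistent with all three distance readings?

For each candidate, compare |candidate − station| to the reported distance:
Site 1: residuals A 71.4, B 55.7, C 16.2 → max 71.4 km
Site 2: residuals A 7.1, B 50.9, C 70.0 → max 70.0 km
Site 3: residuals A 31.4, B 64.2, C 62.9 → max 64.2 km
Site 4: residuals A 0.0, B 0.0, C 0.0 → max 0.0 km
Only Site 4 has all residuals ≈ 0.

Site 4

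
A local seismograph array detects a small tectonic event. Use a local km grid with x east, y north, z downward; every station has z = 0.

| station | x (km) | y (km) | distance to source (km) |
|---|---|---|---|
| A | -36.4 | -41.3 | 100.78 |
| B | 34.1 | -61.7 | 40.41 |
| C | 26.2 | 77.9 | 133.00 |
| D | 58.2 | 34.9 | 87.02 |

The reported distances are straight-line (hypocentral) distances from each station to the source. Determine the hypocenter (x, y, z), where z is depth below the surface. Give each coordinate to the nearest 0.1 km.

(60.4, -47.7, 27.3)

Each station gives a sphere (x−x_i)² + (y−y_i)² + z² = d_i² (stations at z=0).
Subtracting the A sphere from B and C: z² cancels, leaving linear equations in x and y:
141.0 x − 40.8 y = 10462.69
125.2 x + 238.4 y = -3808.19
Solving: x ≈ 60.402, y ≈ -47.695 km (keep extra digits for the depth step; rounded: 60.4, -47.7).
Then from the A sphere: z² = 100.78² − (x + 36.4)² − (y + 41.3)² with x = 60.402, y = -47.695, so z ≈ 27.296 ≈ 27.3 km.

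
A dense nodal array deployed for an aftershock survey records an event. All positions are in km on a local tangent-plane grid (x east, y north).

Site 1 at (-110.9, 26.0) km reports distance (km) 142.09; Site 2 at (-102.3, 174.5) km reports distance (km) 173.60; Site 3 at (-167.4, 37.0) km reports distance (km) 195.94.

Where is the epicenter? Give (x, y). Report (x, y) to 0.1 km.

(27.3, 59.0)

Circle about each station: (x + 110.9)² + (y − 26.0)² = 142.09²; (x + 102.3)² + (y − 174.5)² = 173.60²; (x + 167.4)² + (y − 37.0)² = 195.94².
Subtracting the Site 1 equation from the Site 2 and Site 3 equations removes the quadratic terms:
17.2 x + 297.0 y = 17993.34
-113.0 x + 22.0 y = -1785.97
Solving the 2×2 system: x ≈ 27.3, y ≈ 59.0 km.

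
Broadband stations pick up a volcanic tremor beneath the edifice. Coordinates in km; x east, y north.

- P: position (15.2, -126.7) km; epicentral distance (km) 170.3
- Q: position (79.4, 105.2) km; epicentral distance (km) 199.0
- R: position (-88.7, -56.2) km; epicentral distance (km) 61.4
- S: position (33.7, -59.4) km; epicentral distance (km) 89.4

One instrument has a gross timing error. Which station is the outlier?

S

Solve using three stations at a time. Using P, Q, R (subtract circle equations pairwise → linear system) gives (x, y) ≈ (-92.6, 5.1).
Distances from that point to each station vs reported:
  P: calculated 170.3 vs reported 170.3 → residual 0.0 km
  Q: calculated 199.0 vs reported 199.0 → residual 0.0 km
  R: calculated 61.5 vs reported 61.4 → residual 0.1 km
  S: calculated 141.9 vs reported 89.4 → residual 52.5 km
P, Q, R are mutually consistent (residuals ≈ 0); S is off by 52.5 km.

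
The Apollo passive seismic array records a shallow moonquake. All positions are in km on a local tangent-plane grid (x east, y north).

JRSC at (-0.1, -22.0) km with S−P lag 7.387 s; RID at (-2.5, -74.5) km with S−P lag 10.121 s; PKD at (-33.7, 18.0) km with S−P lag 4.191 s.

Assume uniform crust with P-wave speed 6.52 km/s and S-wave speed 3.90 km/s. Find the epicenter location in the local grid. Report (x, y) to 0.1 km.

(-69.0, -2.2)

Distance from S−P lag: d = Δt · v_P v_S / (v_P − v_S) = Δt · (6.52·3.90)/(6.52−3.90) ≈ 9.7053·Δt.
So d_JRSC = 71.69, d_RID = 98.23, d_PKD = 40.68 km.
Circle about each station: (x + 0.1)² + (y + 22.0)² = 71.69²; (x + 2.5)² + (y + 74.5)² = 98.23²; (x + 33.7)² + (y − 18.0)² = 40.68².
Subtracting pairs of circle equations eliminates x²+y² and gives linear equations (the radical axes):
-4.8 x − 105.0 y = 562.81
-67.2 x + 80.0 y = 4460.27
Solving the 2×2 system: x ≈ -69.0, y ≈ -2.2 km.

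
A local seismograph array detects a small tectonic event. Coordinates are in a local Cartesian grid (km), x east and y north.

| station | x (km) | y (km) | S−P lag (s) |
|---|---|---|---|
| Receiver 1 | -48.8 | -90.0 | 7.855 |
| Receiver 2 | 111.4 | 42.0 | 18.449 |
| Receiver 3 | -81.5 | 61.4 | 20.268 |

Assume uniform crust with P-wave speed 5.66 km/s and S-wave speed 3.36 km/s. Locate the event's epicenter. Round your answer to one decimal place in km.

Distance from S−P lag: d = Δt · v_P v_S / (v_P − v_S) = Δt · (5.66·3.36)/(5.66−3.36) ≈ 8.2685·Δt.
So d_Receiver 1 = 64.95, d_Receiver 2 = 152.55, d_Receiver 3 = 167.59 km.
Circle about each station: (x + 48.8)² + (y + 90.0)² = 64.95²; (x − 111.4)² + (y − 42.0)² = 152.55²; (x + 81.5)² + (y − 61.4)² = 167.59².
Subtracting the Receiver 1 equation from the Receiver 2 and Receiver 3 equations removes the quadratic terms:
320.4 x + 264.0 y = -15360.48
-65.4 x + 302.8 y = -23937.14
Solving the 2×2 system: x ≈ 14.6, y ≈ -75.9 km.
Check against Receiver 1 (with the unrounded x, y): √((x + 48.8)²+(y + 90.0)²) = 64.95 ≈ 64.95 km. ✓

14.6 km east, -75.9 km north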